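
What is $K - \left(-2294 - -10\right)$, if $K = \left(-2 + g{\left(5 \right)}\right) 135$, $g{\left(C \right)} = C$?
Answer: $2689$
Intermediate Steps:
$K = 405$ ($K = \left(-2 + 5\right) 135 = 3 \cdot 135 = 405$)
$K - \left(-2294 - -10\right) = 405 - \left(-2294 - -10\right) = 405 - \left(-2294 + 10\right) = 405 - -2284 = 405 + 2284 = 2689$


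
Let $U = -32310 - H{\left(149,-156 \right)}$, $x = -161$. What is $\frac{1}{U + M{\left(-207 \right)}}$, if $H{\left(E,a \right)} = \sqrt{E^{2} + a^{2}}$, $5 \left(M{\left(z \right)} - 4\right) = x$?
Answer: $- \frac{808455}{26142816056} + \frac{25 \sqrt{46537}}{26142816056} \approx -3.0718 \cdot 10^{-5}$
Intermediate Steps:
$M{\left(z \right)} = - \frac{141}{5}$ ($M{\left(z \right)} = 4 + \frac{1}{5} \left(-161\right) = 4 - \frac{161}{5} = - \frac{141}{5}$)
$U = -32310 - \sqrt{46537}$ ($U = -32310 - \sqrt{149^{2} + \left(-156\right)^{2}} = -32310 - \sqrt{22201 + 24336} = -32310 - \sqrt{46537} \approx -32526.0$)
$\frac{1}{U + M{\left(-207 \right)}} = \frac{1}{\left(-32310 - \sqrt{46537}\right) - \frac{141}{5}} = \frac{1}{- \frac{161691}{5} - \sqrt{46537}}$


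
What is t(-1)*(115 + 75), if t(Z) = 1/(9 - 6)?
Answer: 190/3 ≈ 63.333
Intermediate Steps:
t(Z) = ⅓ (t(Z) = 1/3 = ⅓)
t(-1)*(115 + 75) = (115 + 75)/3 = (⅓)*190 = 190/3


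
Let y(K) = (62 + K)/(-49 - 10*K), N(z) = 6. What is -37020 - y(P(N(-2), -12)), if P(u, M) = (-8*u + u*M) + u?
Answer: -40388768/1091 ≈ -37020.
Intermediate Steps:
P(u, M) = -7*u + M*u (P(u, M) = (-8*u + M*u) + u = -7*u + M*u)
y(K) = (62 + K)/(-49 - 10*K)
-37020 - y(P(N(-2), -12)) = -37020 - (-62 - 6*(-7 - 12))/(49 + 10*(6*(-7 - 12))) = -37020 - (-62 - 6*(-19))/(49 + 10*(6*(-19))) = -37020 - (-62 - 1*(-114))/(49 + 10*(-114)) = -37020 - (-62 + 114)/(49 - 1140) = -37020 - 52/(-1091) = -37020 - (-1)*52/1091 = -37020 - 1*(-52/1091) = -37020 + 52/1091 = -40388768/1091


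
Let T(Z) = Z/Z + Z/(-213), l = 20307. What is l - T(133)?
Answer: 4325311/213 ≈ 20307.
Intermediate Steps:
T(Z) = 1 - Z/213 (T(Z) = 1 + Z*(-1/213) = 1 - Z/213)
l - T(133) = 20307 - (1 - 1/213*133) = 20307 - (1 - 133/213) = 20307 - 1*80/213 = 20307 - 80/213 = 4325311/213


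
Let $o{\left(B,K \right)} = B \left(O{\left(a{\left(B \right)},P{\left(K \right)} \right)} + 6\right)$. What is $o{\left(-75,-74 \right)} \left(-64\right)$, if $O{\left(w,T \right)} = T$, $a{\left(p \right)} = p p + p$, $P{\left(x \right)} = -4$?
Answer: $9600$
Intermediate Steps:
$a{\left(p \right)} = p + p^{2}$ ($a{\left(p \right)} = p^{2} + p = p + p^{2}$)
$o{\left(B,K \right)} = 2 B$ ($o{\left(B,K \right)} = B \left(-4 + 6\right) = B 2 = 2 B$)
$o{\left(-75,-74 \right)} \left(-64\right) = 2 \left(-75\right) \left(-64\right) = \left(-150\right) \left(-64\right) = 9600$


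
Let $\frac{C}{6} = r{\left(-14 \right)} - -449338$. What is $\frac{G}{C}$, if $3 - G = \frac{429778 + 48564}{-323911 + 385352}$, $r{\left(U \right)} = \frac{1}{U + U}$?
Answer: $- \frac{4116266}{2319053004549} \approx -1.775 \cdot 10^{-6}$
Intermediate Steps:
$r{\left(U \right)} = \frac{1}{2 U}$
$C = \frac{37744389}{14}$ ($C = 6 \left(\frac{1}{2 \left(-14\right)} - -449338\right) = 6 \left(\frac{1}{2} \left(- \frac{1}{14}\right) + 449338\right) = 6 \left(- \frac{1}{28} + 449338\right) = 6 \cdot \frac{12581463}{28} = \frac{37744389}{14} \approx 2.696 \cdot 10^{6}$)
$G = - \frac{294019}{61441}$ ($G = 3 - \frac{429778 + 48564}{-323911 + 385352} = 3 - \frac{478342}{61441} = - \frac{294019}{61441} \approx -4.7854$)
$\frac{G}{C} = - \frac{294019}{61441 \cdot \frac{37744389}{14}} = \left(- \frac{294019}{61441}\right) \frac{14}{37744389} = - \frac{4116266}{2319053004549}$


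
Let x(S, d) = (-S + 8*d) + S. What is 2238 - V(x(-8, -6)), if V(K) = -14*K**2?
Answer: 34494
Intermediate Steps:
x(S, d) = 8*d
2238 - V(x(-8, -6)) = 2238 - (-14)*(8*(-6))**2 = 2238 - (-14)*(-48)**2 = 2238 - (-14)*2304 = 2238 - 1*(-32256) = 2238 + 32256 = 34494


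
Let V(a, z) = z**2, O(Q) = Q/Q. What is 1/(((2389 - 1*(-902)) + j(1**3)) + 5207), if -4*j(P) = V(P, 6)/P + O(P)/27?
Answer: 108/916811 ≈ 0.00011780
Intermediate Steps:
O(Q) = 1
j(P) = -1/108 - 9/P (j(P) = -(6**2/P + 1/27)/4 = -(36/P + 1*(1/27))/4 = -(36/P + 1/27)/4 = -(1/27 + 36/P)/4 = -1/108 - 9/P)
1/(((2389 - 1*(-902)) + j(1**3)) + 5207) = 1/(((2389 - 1*(-902)) + (-972 - 1*1**3)/(108*(1**3))) + 5207) = 1/(((2389 + 902) + (1/108)*(-972 - 1*1)/1) + 5207) = 1/((3291 + (1/108)*1*(-972 - 1)) + 5207) = 1/((3291 + (1/108)*1*(-973)) + 5207) = 1/((3291 - 973/108) + 5207) = 1/(354455/108 + 5207) = 1/(916811/108) = 108/916811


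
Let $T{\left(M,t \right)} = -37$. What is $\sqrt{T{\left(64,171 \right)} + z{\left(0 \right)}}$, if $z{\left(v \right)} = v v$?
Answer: $i \sqrt{37} \approx 6.0828 i$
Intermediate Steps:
$z{\left(v \right)} = v^{2}$
$\sqrt{T{\left(64,171 \right)} + z{\left(0 \right)}} = \sqrt{-37 + 0^{2}} = \sqrt{-37 + 0} = \sqrt{-37} = i \sqrt{37}$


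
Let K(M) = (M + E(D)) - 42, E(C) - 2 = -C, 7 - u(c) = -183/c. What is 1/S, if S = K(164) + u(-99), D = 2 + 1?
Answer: 33/4163 ≈ 0.0079270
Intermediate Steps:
D = 3
u(c) = 7 + 183/c (u(c) = 7 - (-183)/c = 7 + 183/c)
E(C) = 2 - C
K(M) = -43 + M (K(M) = (M + (2 - 1*3)) - 42 = (M + (2 - 3)) - 42 = (M - 1) - 42 = (-1 + M) - 42 = -43 + M)
S = 4163/33 (S = (-43 + 164) + (7 + 183/(-99)) = 121 + (7 + 183*(-1/99)) = 121 + (7 - 61/33) = 121 + 170/33 = 4163/33 ≈ 126.15)
1/S = 1/(4163/33) = 33/4163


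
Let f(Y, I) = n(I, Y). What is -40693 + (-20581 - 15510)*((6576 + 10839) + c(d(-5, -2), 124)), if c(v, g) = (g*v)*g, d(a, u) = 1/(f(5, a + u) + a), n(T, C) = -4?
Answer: -5102153906/9 ≈ -5.6691e+8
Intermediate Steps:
f(Y, I) = -4
d(a, u) = 1/(-4 + a)
c(v, g) = v*g²
-40693 + (-20581 - 15510)*((6576 + 10839) + c(d(-5, -2), 124)) = -40693 + (-20581 - 15510)*((6576 + 10839) + 124²/(-4 - 5)) = -40693 - 36091*(17415 + 15376/(-9)) = -40693 - 36091*(17415 - ⅑*15376) = -40693 - 36091*(17415 - 15376/9) = -40693 - 36091*141359/9 = -40693 - 5101787669/9 = -5102153906/9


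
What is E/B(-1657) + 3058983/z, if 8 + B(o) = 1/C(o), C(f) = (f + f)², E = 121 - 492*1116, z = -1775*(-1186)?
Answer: 12692022455206719361/184960093650050 ≈ 68620.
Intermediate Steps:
z = 2105150
E = -548951 (E = 121 - 549072 = -548951)
C(f) = 4*f² (C(f) = (2*f)² = 4*f²)
B(o) = -8 + 1/(4*o²)
E/B(-1657) + 3058983/z = -548951/(-8 + (¼)/(-1657)²) + 3058983/2105150 = -548951/(-8 + (¼)*(1/2745649)) + 3058983*(1/2105150) = -548951/(-8 + 1/10982596) + 3058983/2105150 = -548951/(-87860767/10982596) + 3058983/2105150 = -548951*(-10982596/87860767) + 3058983/2105150 = 6028907056796/87860767 + 3058983/2105150 = 12692022455206719361/184960093650050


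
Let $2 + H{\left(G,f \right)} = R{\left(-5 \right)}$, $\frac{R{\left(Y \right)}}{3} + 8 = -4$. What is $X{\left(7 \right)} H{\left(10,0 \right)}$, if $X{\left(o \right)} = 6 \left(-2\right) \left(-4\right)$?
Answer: $-1824$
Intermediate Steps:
$R{\left(Y \right)} = -36$ ($R{\left(Y \right)} = -24 + 3 \left(-4\right) = -24 - 12 = -36$)
$H{\left(G,f \right)} = -38$ ($H{\left(G,f \right)} = -2 - 36 = -38$)
$X{\left(o \right)} = 48$ ($X{\left(o \right)} = \left(-12\right) \left(-4\right) = 48$)
$X{\left(7 \right)} H{\left(10,0 \right)} = 48 \left(-38\right) = -1824$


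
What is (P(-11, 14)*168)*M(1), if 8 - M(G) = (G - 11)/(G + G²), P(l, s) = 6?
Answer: 13104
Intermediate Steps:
M(G) = 8 - (-11 + G)/(G + G²) (M(G) = 8 - (G - 11)/(G + G²) = 8 - (-11 + G)/(G + G²))
(P(-11, 14)*168)*M(1) = (6*168)*((11 + 7*1 + 8*1²)/(1*(1 + 1))) = 1008*(1*(11 + 7 + 8*1)/2) = 1008*(1*(½)*(11 + 7 + 8)) = 1008*(1*(½)*26) = 1008*13 = 13104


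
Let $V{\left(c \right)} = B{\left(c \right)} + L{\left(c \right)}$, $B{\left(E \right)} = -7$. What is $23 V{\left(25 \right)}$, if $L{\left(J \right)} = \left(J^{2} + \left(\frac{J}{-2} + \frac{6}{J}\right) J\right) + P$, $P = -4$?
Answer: $\frac{14145}{2} \approx 7072.5$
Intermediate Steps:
$L{\left(J \right)} = -4 + J^{2} + J \left(\frac{6}{J} - \frac{J}{2}\right)$ ($L{\left(J \right)} = \left(J^{2} + \left(\frac{J}{-2} + \frac{6}{J}\right) J\right) - 4 = \left(J^{2} + \left(J \left(- \frac{1}{2}\right) + \frac{6}{J}\right) J\right) - 4 = \left(J^{2} + \left(- \frac{J}{2} + \frac{6}{J}\right) J\right) - 4 = \left(J^{2} + \left(\frac{6}{J} - \frac{J}{2}\right) J\right) - 4 = \left(J^{2} + J \left(\frac{6}{J} - \frac{J}{2}\right)\right) - 4 = -4 + J^{2} + J \left(\frac{6}{J} - \frac{J}{2}\right)$)
$V{\left(c \right)} = -5 + \frac{c^{2}}{2}$ ($V{\left(c \right)} = -7 + \left(2 + \frac{c^{2}}{2}\right) = -5 + \frac{c^{2}}{2}$)
$23 V{\left(25 \right)} = 23 \left(-5 + \frac{25^{2}}{2}\right) = 23 \left(-5 + \frac{1}{2} \cdot 625\right) = 23 \left(-5 + \frac{625}{2}\right) = 23 \cdot \frac{615}{2} = \frac{14145}{2}$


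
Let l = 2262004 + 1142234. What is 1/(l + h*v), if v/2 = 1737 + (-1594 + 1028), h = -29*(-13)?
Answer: 1/4287172 ≈ 2.3325e-7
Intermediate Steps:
h = 377
l = 3404238
v = 2342 (v = 2*(1737 + (-1594 + 1028)) = 2*(1737 - 566) = 2*1171 = 2342)
1/(l + h*v) = 1/(3404238 + 377*2342) = 1/(3404238 + 882934) = 1/4287172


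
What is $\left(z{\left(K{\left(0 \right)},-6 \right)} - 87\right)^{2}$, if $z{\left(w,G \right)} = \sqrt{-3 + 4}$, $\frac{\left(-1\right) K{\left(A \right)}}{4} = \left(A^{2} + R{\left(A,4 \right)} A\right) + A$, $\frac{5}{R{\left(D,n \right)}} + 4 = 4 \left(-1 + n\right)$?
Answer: $7396$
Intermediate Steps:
$R{\left(D,n \right)} = \frac{5}{-8 + 4 n}$ ($R{\left(D,n \right)} = \frac{5}{-4 + 4 \left(-1 + n\right)} = \frac{5}{-4 + \left(-4 + 4 n\right)} = \frac{5}{-8 + 4 n}$)
$K{\left(A \right)} = - 4 A^{2} - \frac{13 A}{2}$ ($K{\left(A \right)} = - 4 \left(\left(A^{2} + \frac{5}{4 \left(-2 + 4\right)} A\right) + A\right) = - 4 \left(\left(A^{2} + \frac{5}{4 \cdot 2} A\right) + A\right) = - 4 \left(\left(A^{2} + \frac{5}{4} \cdot \frac{1}{2} A\right) + A\right) = - 4 \left(\left(A^{2} + \frac{5 A}{8}\right) + A\right) = - 4 \left(A^{2} + \frac{13 A}{8}\right) = - 4 A^{2} - \frac{13 A}{2}$)
$z{\left(w,G \right)} = 1$ ($z{\left(w,G \right)} = \sqrt{1} = 1$)
$\left(z{\left(K{\left(0 \right)},-6 \right)} - 87\right)^{2} = \left(1 - 87\right)^{2} = \left(-86\right)^{2} = 7396$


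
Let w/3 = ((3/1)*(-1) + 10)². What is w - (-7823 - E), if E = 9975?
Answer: 17945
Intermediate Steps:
w = 147 (w = 3*((3/1)*(-1) + 10)² = 3*((3*1)*(-1) + 10)² = 3*(3*(-1) + 10)² = 3*(-3 + 10)² = 3*7² = 3*49 = 147)
w - (-7823 - E) = 147 - (-7823 - 1*9975) = 147 - (-7823 - 9975) = 147 - 1*(-17798) = 147 + 17798 = 17945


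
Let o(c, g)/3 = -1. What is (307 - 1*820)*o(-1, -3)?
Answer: 1539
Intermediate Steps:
o(c, g) = -3 (o(c, g) = 3*(-1) = -3)
(307 - 1*820)*o(-1, -3) = (307 - 1*820)*(-3) = (307 - 820)*(-3) = -513*(-3) = 1539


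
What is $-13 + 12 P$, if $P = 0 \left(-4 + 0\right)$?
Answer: $-13$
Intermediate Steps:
$P = 0$ ($P = 0 \left(-4\right) = 0$)
$-13 + 12 P = -13 + 12 \cdot 0 = -13 + 0 = -13$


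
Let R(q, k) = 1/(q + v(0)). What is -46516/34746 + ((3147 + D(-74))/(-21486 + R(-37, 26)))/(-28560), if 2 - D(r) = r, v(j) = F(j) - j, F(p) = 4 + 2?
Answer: -147477418846537/110161460554320 ≈ -1.3387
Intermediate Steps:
F(p) = 6
v(j) = 6 - j
D(r) = 2 - r
R(q, k) = 1/(6 + q) (R(q, k) = 1/(q + (6 - 1*0)) = 1/(q + (6 + 0)) = 1/(q + 6) = 1/(6 + q))
-46516/34746 + ((3147 + D(-74))/(-21486 + R(-37, 26)))/(-28560) = -46516/34746 + ((3147 + (2 - 1*(-74)))/(-21486 + 1/(6 - 37)))/(-28560) = -46516*1/34746 + ((3147 + (2 + 74))/(-21486 + 1/(-31)))*(-1/28560) = -23258/17373 + ((3147 + 76)/(-21486 - 1/31))*(-1/28560) = -23258/17373 + (3223/(-666067/31))*(-1/28560) = -23258/17373 + (3223*(-31/666067))*(-1/28560) = -23258/17373 - 99913/666067*(-1/28560) = -23258/17373 + 99913/19022873520 = -147477418846537/110161460554320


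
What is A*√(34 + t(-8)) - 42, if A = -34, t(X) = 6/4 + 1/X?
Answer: -42 - 17*√566/2 ≈ -244.22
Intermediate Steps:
t(X) = 3/2 + 1/X (t(X) = 6*(¼) + 1/X = 3/2 + 1/X)
A*√(34 + t(-8)) - 42 = -34*√(34 + (3/2 + 1/(-8))) - 42 = -34*√(34 + (3/2 - ⅛)) - 42 = -34*√(34 + 11/8) - 42 = -17*√566/2 - 42 = -42 - 17*√566/2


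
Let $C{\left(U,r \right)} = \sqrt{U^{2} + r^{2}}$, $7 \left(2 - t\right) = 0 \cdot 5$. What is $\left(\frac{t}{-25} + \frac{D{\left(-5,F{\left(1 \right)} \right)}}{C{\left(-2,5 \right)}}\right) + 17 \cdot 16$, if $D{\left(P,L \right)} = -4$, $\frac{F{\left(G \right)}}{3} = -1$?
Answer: $\frac{6798}{25} - \frac{4 \sqrt{29}}{29} \approx 271.18$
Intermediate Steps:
$t = 2$ ($t = 2 - \frac{0 \cdot 5}{7} = 2 - 0 = 2 + 0 = 2$)
$F{\left(G \right)} = -3$ ($F{\left(G \right)} = 3 \left(-1\right) = -3$)
$\left(\frac{t}{-25} + \frac{D{\left(-5,F{\left(1 \right)} \right)}}{C{\left(-2,5 \right)}}\right) + 17 \cdot 16 = \left(\frac{2}{-25} - \frac{4}{\sqrt{\left(-2\right)^{2} + 5^{2}}}\right) + 17 \cdot 16 = \left(2 \left(- \frac{1}{25}\right) - \frac{4}{\sqrt{4 + 25}}\right) + 272 = \left(- \frac{2}{25} - \frac{4}{\sqrt{29}}\right) + 272 = \left(- \frac{2}{25} - 4 \frac{\sqrt{29}}{29}\right) + 272 = \left(- \frac{2}{25} - \frac{4 \sqrt{29}}{29}\right) + 272 = \frac{6798}{25} - \frac{4 \sqrt{29}}{29}$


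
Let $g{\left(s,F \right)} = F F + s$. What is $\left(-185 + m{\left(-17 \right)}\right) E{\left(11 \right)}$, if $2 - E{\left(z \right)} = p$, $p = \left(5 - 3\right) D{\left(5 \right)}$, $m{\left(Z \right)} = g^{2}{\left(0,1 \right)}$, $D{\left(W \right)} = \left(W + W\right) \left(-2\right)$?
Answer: $-7728$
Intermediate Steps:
$D{\left(W \right)} = - 4 W$ ($D{\left(W \right)} = 2 W \left(-2\right) = - 4 W$)
$g{\left(s,F \right)} = s + F^{2}$ ($g{\left(s,F \right)} = F^{2} + s = s + F^{2}$)
$m{\left(Z \right)} = 1$ ($m{\left(Z \right)} = \left(0 + 1^{2}\right)^{2} = \left(0 + 1\right)^{2} = 1^{2} = 1$)
$p = -40$ ($p = \left(5 - 3\right) \left(\left(-4\right) 5\right) = 2 \left(-20\right) = -40$)
$E{\left(z \right)} = 42$ ($E{\left(z \right)} = 2 - -40 = 2 + 40 = 42$)
$\left(-185 + m{\left(-17 \right)}\right) E{\left(11 \right)} = \left(-185 + 1\right) 42 = \left(-184\right) 42 = -7728$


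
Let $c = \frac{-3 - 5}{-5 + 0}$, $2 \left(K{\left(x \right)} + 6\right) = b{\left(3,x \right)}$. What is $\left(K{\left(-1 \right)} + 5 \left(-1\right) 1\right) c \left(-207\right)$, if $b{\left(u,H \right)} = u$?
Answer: $\frac{15732}{5} \approx 3146.4$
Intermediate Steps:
$K{\left(x \right)} = - \frac{9}{2}$ ($K{\left(x \right)} = -6 + \frac{1}{2} \cdot 3 = -6 + \frac{3}{2} = - \frac{9}{2}$)
$c = \frac{8}{5}$ ($c = - \frac{8}{-5} = \left(-8\right) \left(- \frac{1}{5}\right) = \frac{8}{5} \approx 1.6$)
$\left(K{\left(-1 \right)} + 5 \left(-1\right) 1\right) c \left(-207\right) = \left(- \frac{9}{2} + 5 \left(-1\right) 1\right) \frac{8}{5} \left(-207\right) = \left(- \frac{9}{2} - 5\right) \frac{8}{5} \left(-207\right) = \left(- \frac{19}{2}\right) \frac{8}{5} \left(-207\right) = \left(- \frac{76}{5}\right) \left(-207\right) = \frac{15732}{5}$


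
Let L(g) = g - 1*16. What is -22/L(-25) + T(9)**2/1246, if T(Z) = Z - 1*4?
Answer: 28437/51086 ≈ 0.55665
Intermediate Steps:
L(g) = -16 + g (L(g) = g - 16 = -16 + g)
T(Z) = -4 + Z (T(Z) = Z - 4 = -4 + Z)
-22/L(-25) + T(9)**2/1246 = -22/(-16 - 25) + (-4 + 9)**2/1246 = -22/(-41) + 5**2*(1/1246) = -22*(-1/41) + 25*(1/1246) = 22/41 + 25/1246 = 28437/51086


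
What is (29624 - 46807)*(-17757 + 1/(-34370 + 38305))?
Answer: 1200641402302/3935 ≈ 3.0512e+8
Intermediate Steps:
(29624 - 46807)*(-17757 + 1/(-34370 + 38305)) = -17183*(-17757 + 1/3935) = -17183*(-69873794/3935) = 1200641402302/3935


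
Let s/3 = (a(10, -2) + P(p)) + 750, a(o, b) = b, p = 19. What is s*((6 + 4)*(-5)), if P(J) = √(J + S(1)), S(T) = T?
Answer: -112200 - 300*√5 ≈ -1.1287e+5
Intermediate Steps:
P(J) = √(1 + J) (P(J) = √(J + 1) = √(1 + J))
s = 2244 + 6*√5 (s = 3*((-2 + √(1 + 19)) + 750) = 3*((-2 + √20) + 750) = 3*((-2 + 2*√5) + 750) = 3*(748 + 2*√5) = 2244 + 6*√5 ≈ 2257.4)
s*((6 + 4)*(-5)) = (2244 + 6*√5)*((6 + 4)*(-5)) = (2244 + 6*√5)*(10*(-5)) = (2244 + 6*√5)*(-50) = -112200 - 300*√5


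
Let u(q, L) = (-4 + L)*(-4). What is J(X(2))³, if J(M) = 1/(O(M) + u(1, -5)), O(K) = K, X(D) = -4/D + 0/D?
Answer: 1/39304 ≈ 2.5443e-5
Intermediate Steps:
X(D) = -4/D (X(D) = -4/D + 0 = -4/D)
u(q, L) = 16 - 4*L
J(M) = 1/(36 + M) (J(M) = 1/(M + (16 - 4*(-5))) = 1/(M + (16 + 20)) = 1/(M + 36) = 1/(36 + M))
J(X(2))³ = (1/(36 - 4/2))³ = (1/(36 - 4*½))³ = (1/(36 - 2))³ = (1/34)³ = 1/39304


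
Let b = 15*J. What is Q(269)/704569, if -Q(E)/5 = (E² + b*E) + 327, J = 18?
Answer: -726590/704569 ≈ -1.0313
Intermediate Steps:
b = 270 (b = 15*18 = 270)
Q(E) = -1635 - 1350*E - 5*E² (Q(E) = -5*((E² + 270*E) + 327) = -5*(327 + E² + 270*E) = -1635 - 1350*E - 5*E²)
Q(269)/704569 = (-1635 - 1350*269 - 5*269²)/704569 = (-1635 - 363150 - 5*72361)*(1/704569) = (-1635 - 363150 - 361805)*(1/704569) = -726590*1/704569 = -726590/704569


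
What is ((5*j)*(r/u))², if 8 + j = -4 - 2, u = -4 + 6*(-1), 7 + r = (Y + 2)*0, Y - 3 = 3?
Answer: 2401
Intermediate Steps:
Y = 6 (Y = 3 + 3 = 6)
r = -7 (r = -7 + (6 + 2)*0 = -7 + 8*0 = -7 + 0 = -7)
u = -10 (u = -4 - 6 = -10)
j = -14 (j = -8 + (-4 - 2) = -8 - 6 = -14)
((5*j)*(r/u))² = ((5*(-14))*(-7/(-10)))² = (-(-490)*(-1)/10)² = (-70*7/10)² = (-49)² = 2401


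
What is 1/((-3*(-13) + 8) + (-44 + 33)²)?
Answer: 1/168 ≈ 0.0059524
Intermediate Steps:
1/((-3*(-13) + 8) + (-44 + 33)²) = 1/((39 + 8) + (-11)²) = 1/(47 + 121) = 1/168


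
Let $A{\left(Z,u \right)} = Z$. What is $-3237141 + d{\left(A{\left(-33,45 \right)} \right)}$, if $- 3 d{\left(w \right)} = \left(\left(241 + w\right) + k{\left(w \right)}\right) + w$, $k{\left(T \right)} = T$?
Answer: $- \frac{9711565}{3} \approx -3.2372 \cdot 10^{6}$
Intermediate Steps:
$d{\left(w \right)} = - \frac{241}{3} - w$ ($d{\left(w \right)} = - \frac{\left(\left(241 + w\right) + w\right) + w}{3} = - \frac{\left(241 + 2 w\right) + w}{3} = - \frac{241 + 3 w}{3} = - \frac{241}{3} - w$)
$-3237141 + d{\left(A{\left(-33,45 \right)} \right)} = -3237141 - \frac{142}{3} = - \frac{9711565}{3}$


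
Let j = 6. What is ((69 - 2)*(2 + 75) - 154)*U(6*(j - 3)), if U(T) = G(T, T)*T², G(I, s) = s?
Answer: 29189160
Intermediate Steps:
U(T) = T³ (U(T) = T*T² = T³)
((69 - 2)*(2 + 75) - 154)*U(6*(j - 3)) = ((69 - 2)*(2 + 75) - 154)*(6*(6 - 3))³ = (67*77 - 154)*(6*3)³ = (5159 - 154)*18³ = 5005*5832 = 29189160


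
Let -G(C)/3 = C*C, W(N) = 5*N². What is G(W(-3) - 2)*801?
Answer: -4443147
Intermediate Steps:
G(C) = -3*C² (G(C) = -3*C*C = -3*C²)
G(W(-3) - 2)*801 = -3*(5*(-3)² - 2)²*801 = -3*(5*9 - 2)²*801 = -3*(45 - 2)²*801 = -3*43²*801 = -3*1849*801 = -5547*801 = -4443147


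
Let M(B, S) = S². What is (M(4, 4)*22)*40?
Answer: 14080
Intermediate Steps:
(M(4, 4)*22)*40 = (4²*22)*40 = (16*22)*40 = 352*40 = 14080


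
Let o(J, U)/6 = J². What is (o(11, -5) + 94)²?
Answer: 672400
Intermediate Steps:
o(J, U) = 6*J²
(o(11, -5) + 94)² = (6*11² + 94)² = (6*121 + 94)² = (726 + 94)² = 820² = 672400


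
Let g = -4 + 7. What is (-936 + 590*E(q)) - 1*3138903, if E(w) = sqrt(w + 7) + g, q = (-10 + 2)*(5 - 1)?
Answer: -3138069 + 2950*I ≈ -3.1381e+6 + 2950.0*I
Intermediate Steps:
g = 3
q = -32 (q = -8*4 = -32)
E(w) = 3 + sqrt(7 + w) (E(w) = sqrt(w + 7) + 3 = sqrt(7 + w) + 3 = 3 + sqrt(7 + w))
(-936 + 590*E(q)) - 1*3138903 = (-936 + 590*(3 + sqrt(7 - 32))) - 1*3138903 = (-936 + 590*(3 + sqrt(-25))) - 3138903 = (-936 + 590*(3 + 5*I)) - 3138903 = (-936 + (1770 + 2950*I)) - 3138903 = (834 + 2950*I) - 3138903 = -3138069 + 2950*I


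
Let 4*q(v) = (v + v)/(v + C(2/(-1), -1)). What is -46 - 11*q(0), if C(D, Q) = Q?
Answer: -46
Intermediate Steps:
q(v) = v/(2*(-1 + v)) (q(v) = ((v + v)/(v - 1))/4 = ((2*v)/(-1 + v))/4 = (2*v/(-1 + v))/4 = v/(2*(-1 + v)))
-46 - 11*q(0) = -46 - 11*0/(2*(-1 + 0)) = -46 - 11*0/(2*(-1)) = -46 - 11*0*(-1)/2 = -46 - 11*0 = -46 + 0 = -46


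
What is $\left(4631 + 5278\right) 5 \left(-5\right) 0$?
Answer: $0$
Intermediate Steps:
$\left(4631 + 5278\right) 5 \left(-5\right) 0 = 9909 \left(\left(-25\right) 0\right) = 9909 \cdot 0 = 0$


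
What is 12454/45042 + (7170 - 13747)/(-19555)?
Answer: 269889602/440398155 ≈ 0.61283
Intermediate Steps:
12454/45042 + (7170 - 13747)/(-19555) = 12454*(1/45042) - 6577*(-1/19555) = 6227/22521 + 6577/19555 = 269889602/440398155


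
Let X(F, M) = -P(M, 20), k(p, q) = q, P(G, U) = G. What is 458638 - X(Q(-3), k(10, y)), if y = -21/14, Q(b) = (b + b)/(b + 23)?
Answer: 917273/2 ≈ 4.5864e+5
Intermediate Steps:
Q(b) = 2*b/(23 + b) (Q(b) = (2*b)/(23 + b) = 2*b/(23 + b))
y = -3/2 (y = -21*1/14 = -3/2 ≈ -1.5000)
X(F, M) = -M
458638 - X(Q(-3), k(10, y)) = 458638 - (-1)*(-3)/2 = 458638 - 1*3/2 = 458638 - 3/2 = 917273/2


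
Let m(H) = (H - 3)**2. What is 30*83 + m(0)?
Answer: 2499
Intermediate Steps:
m(H) = (-3 + H)**2
30*83 + m(0) = 30*83 + (-3 + 0)**2 = 2490 + (-3)**2 = 2490 + 9 = 2499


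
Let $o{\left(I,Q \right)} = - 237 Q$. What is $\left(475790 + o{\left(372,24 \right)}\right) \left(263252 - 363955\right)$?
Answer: $-47340681706$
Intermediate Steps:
$\left(475790 + o{\left(372,24 \right)}\right) \left(263252 - 363955\right) = \left(475790 - 5688\right) \left(263252 - 363955\right) = \left(475790 - 5688\right) \left(-100703\right) = 470102 \left(-100703\right) = -47340681706$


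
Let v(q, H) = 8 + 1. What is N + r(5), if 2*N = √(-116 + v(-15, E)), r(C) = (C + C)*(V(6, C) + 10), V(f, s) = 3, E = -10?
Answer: 130 + I*√107/2 ≈ 130.0 + 5.172*I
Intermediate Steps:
r(C) = 26*C (r(C) = (C + C)*(3 + 10) = (2*C)*13 = 26*C)
v(q, H) = 9
N = I*√107/2 (N = √(-116 + 9)/2 = √(-107)/2 = (I*√107)/2 = I*√107/2 ≈ 5.172*I)
N + r(5) = I*√107/2 + 26*5 = I*√107/2 + 130 = 130 + I*√107/2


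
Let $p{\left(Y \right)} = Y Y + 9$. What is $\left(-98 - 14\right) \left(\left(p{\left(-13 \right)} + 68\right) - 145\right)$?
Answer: $-11312$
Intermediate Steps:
$p{\left(Y \right)} = 9 + Y^{2}$ ($p{\left(Y \right)} = Y^{2} + 9 = 9 + Y^{2}$)
$\left(-98 - 14\right) \left(\left(p{\left(-13 \right)} + 68\right) - 145\right) = \left(-98 - 14\right) \left(\left(\left(9 + \left(-13\right)^{2}\right) + 68\right) - 145\right) = - 112 \left(\left(\left(9 + 169\right) + 68\right) - 145\right) = - 112 \left(\left(178 + 68\right) - 145\right) = - 112 \left(246 - 145\right) = \left(-112\right) 101 = -11312$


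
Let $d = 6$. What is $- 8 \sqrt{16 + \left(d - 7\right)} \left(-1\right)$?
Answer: $8 \sqrt{15} \approx 30.984$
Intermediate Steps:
$- 8 \sqrt{16 + \left(d - 7\right)} \left(-1\right) = - 8 \sqrt{16 + \left(6 - 7\right)} \left(-1\right) = - 8 \sqrt{16 - 1} \left(-1\right) = - 8 \sqrt{15} \left(-1\right) = 8 \sqrt{15}$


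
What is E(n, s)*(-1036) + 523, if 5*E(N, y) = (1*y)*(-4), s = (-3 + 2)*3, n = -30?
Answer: -9817/5 ≈ -1963.4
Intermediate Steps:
s = -3 (s = -1*3 = -3)
E(N, y) = -4*y/5 (E(N, y) = ((1*y)*(-4))/5 = (y*(-4))/5 = (-4*y)/5 = -4*y/5)
E(n, s)*(-1036) + 523 = -4/5*(-3)*(-1036) + 523 = (12/5)*(-1036) + 523 = -12432/5 + 523 = -9817/5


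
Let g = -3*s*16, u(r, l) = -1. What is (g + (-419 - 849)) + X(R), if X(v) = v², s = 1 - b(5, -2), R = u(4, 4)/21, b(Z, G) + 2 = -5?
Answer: -728531/441 ≈ -1652.0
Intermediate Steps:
b(Z, G) = -7 (b(Z, G) = -2 - 5 = -7)
R = -1/21 ≈ -0.047619
s = 8 (s = 1 - 1*(-7) = 1 + 7 = 8)
g = -384 (g = -3*8*16 = -24*16 = -384)
(g + (-419 - 849)) + X(R) = (-384 + (-419 - 849)) + (-1/21)² = (-384 - 1268) + 1/441 = -1652 + 1/441 = -728531/441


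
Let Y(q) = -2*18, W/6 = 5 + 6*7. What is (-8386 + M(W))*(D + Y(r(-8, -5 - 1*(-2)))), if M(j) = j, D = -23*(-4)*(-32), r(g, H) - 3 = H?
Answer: 24149920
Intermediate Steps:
r(g, H) = 3 + H
D = -2944 (D = 92*(-32) = -2944)
W = 282 (W = 6*(5 + 6*7) = 6*(5 + 42) = 6*47 = 282)
Y(q) = -36
(-8386 + M(W))*(D + Y(r(-8, -5 - 1*(-2)))) = (-8386 + 282)*(-2944 - 36) = -8104*(-2980) = 24149920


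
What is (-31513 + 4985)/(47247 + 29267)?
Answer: -13264/38257 ≈ -0.34671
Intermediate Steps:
(-31513 + 4985)/(47247 + 29267) = -26528/76514 = -26528*1/76514 = -13264/38257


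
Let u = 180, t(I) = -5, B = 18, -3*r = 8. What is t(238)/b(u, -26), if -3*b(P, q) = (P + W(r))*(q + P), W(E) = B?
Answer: 5/10164 ≈ 0.00049193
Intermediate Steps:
r = -8/3 (r = -⅓*8 = -8/3 ≈ -2.6667)
W(E) = 18
b(P, q) = -(18 + P)*(P + q)/3 (b(P, q) = -(P + 18)*(q + P)/3 = -(18 + P)*(P + q)/3)
t(238)/b(u, -26) = -5/(-6*180 - 6*(-26) - ⅓*180² - ⅓*180*(-26)) = -5/(-1080 + 156 - ⅓*32400 + 1560) = -5/(-1080 + 156 - 10800 + 1560) = -5/(-10164) = -5*(-1/10164) = 5/10164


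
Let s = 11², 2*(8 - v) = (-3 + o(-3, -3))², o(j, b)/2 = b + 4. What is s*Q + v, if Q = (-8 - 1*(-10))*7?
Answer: 3403/2 ≈ 1701.5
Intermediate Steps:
o(j, b) = 8 + 2*b (o(j, b) = 2*(b + 4) = 2*(4 + b) = 8 + 2*b)
Q = 14 (Q = (-8 + 10)*7 = 2*7 = 14)
v = 15/2 (v = 8 - (-3 + (8 + 2*(-3)))²/2 = 8 - (-3 + (8 - 6))²/2 = 8 - (-3 + 2)²/2 = 8 - ½*(-1)² = 8 - ½*1 = 8 - ½ = 15/2 ≈ 7.5000)
s = 121
s*Q + v = 121*14 + 15/2 = 1694 + 15/2 = 3403/2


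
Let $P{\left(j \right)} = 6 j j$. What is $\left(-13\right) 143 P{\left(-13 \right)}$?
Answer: $-1885026$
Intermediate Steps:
$P{\left(j \right)} = 6 j^{2}$
$\left(-13\right) 143 P{\left(-13 \right)} = \left(-13\right) 143 \cdot 6 \left(-13\right)^{2} = - 1859 \cdot 6 \cdot 169 = \left(-1859\right) 1014 = -1885026$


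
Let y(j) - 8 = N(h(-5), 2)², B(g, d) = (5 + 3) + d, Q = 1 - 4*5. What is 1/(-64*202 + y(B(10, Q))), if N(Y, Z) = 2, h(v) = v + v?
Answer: -1/12916 ≈ -7.7423e-5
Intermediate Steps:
h(v) = 2*v
Q = -19 (Q = 1 - 20 = -19)
B(g, d) = 8 + d
y(j) = 12 (y(j) = 8 + 2² = 8 + 4 = 12)
1/(-64*202 + y(B(10, Q))) = 1/(-64*202 + 12) = 1/(-12928 + 12) = 1/(-12916) = -1/12916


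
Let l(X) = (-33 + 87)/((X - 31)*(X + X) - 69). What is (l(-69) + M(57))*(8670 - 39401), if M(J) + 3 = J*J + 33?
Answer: -461210878731/4577 ≈ -1.0077e+8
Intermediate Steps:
M(J) = 30 + J**2 (M(J) = -3 + (J*J + 33) = -3 + (J**2 + 33) = -3 + (33 + J**2) = 30 + J**2)
l(X) = 54/(-69 + 2*X*(-31 + X)) (l(X) = 54/((-31 + X)*(2*X) - 69) = 54/(2*X*(-31 + X) - 69) = 54/(-69 + 2*X*(-31 + X)))
(l(-69) + M(57))*(8670 - 39401) = (54/(-69 - 62*(-69) + 2*(-69)**2) + (30 + 57**2))*(8670 - 39401) = (54/(-69 + 4278 + 2*4761) + (30 + 3249))*(-30731) = (54/(-69 + 4278 + 9522) + 3279)*(-30731) = (54/13731 + 3279)*(-30731) = (54*(1/13731) + 3279)*(-30731) = (18/4577 + 3279)*(-30731) = (15008001/4577)*(-30731) = -461210878731/4577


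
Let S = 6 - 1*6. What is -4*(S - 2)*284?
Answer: 2272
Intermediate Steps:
S = 0 (S = 6 - 6 = 0)
-4*(S - 2)*284 = -4*(0 - 2)*284 = -4*(-2)*284 = 8*284 = 2272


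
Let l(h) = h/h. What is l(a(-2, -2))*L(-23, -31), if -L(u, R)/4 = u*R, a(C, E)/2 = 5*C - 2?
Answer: -2852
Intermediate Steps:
a(C, E) = -4 + 10*C (a(C, E) = 2*(5*C - 2) = 2*(-2 + 5*C) = -4 + 10*C)
l(h) = 1
L(u, R) = -4*R*u (L(u, R) = -4*u*R = -4*R*u)
l(a(-2, -2))*L(-23, -31) = 1*(-4*(-31)*(-23)) = 1*(-2852) = -2852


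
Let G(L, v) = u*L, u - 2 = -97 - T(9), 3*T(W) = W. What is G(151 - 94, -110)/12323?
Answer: -5586/12323 ≈ -0.45330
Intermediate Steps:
T(W) = W/3
u = -98 (u = 2 + (-97 - 9/3) = 2 + (-97 - 1*3) = 2 + (-97 - 3) = 2 - 100 = -98)
G(L, v) = -98*L
G(151 - 94, -110)/12323 = -98*(151 - 94)/12323 = -98*57*(1/12323) = -5586*1/12323 = -5586/12323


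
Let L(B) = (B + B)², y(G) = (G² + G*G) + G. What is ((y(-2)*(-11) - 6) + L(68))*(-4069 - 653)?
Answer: -86998128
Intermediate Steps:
y(G) = G + 2*G² (y(G) = (G² + G²) + G = 2*G² + G = G + 2*G²)
L(B) = 4*B² (L(B) = (2*B)² = 4*B²)
((y(-2)*(-11) - 6) + L(68))*(-4069 - 653) = ((-2*(1 + 2*(-2))*(-11) - 6) + 4*68²)*(-4069 - 653) = ((-2*(1 - 4)*(-11) - 6) + 4*4624)*(-4722) = ((-2*(-3)*(-11) - 6) + 18496)*(-4722) = ((6*(-11) - 6) + 18496)*(-4722) = ((-66 - 6) + 18496)*(-4722) = (-72 + 18496)*(-4722) = 18424*(-4722) = -86998128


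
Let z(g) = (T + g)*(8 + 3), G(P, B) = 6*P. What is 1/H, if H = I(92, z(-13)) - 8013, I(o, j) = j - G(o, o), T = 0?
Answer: -1/8708 ≈ -0.00011484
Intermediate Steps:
z(g) = 11*g (z(g) = (0 + g)*(8 + 3) = g*11 = 11*g)
I(o, j) = j - 6*o
H = -8708 (H = (11*(-13) - 6*92) - 8013 = (-143 - 552) - 8013 = -695 - 8013 = -8708)
1/H = 1/(-8708) = -1/8708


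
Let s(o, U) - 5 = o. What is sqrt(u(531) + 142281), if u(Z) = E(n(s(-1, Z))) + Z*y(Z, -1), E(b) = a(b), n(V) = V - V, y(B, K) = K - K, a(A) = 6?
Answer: sqrt(142287) ≈ 377.21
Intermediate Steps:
s(o, U) = 5 + o
y(B, K) = 0
n(V) = 0
E(b) = 6
u(Z) = 6 (u(Z) = 6 + Z*0 = 6 + 0 = 6)
sqrt(u(531) + 142281) = sqrt(6 + 142281) = sqrt(142287)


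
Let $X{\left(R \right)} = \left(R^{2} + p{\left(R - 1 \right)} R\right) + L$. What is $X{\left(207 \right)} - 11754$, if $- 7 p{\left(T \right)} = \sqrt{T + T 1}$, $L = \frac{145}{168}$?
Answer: $\frac{5224105}{168} - \frac{414 \sqrt{103}}{7} \approx 30496.0$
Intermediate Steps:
$L = \frac{145}{168}$ ($L = 145 \cdot \frac{1}{168} = \frac{145}{168} \approx 0.8631$)
$p{\left(T \right)} = - \frac{\sqrt{2} \sqrt{T}}{7}$ ($p{\left(T \right)} = - \frac{\sqrt{T + T 1}}{7} = - \frac{\sqrt{T + T}}{7} = - \frac{\sqrt{2 T}}{7} = - \frac{\sqrt{2} \sqrt{T}}{7}$)
$X{\left(R \right)} = \frac{145}{168} + R^{2} - \frac{R \sqrt{2} \sqrt{-1 + R}}{7}$ ($X{\left(R \right)} = \left(R^{2} + - \frac{\sqrt{2} \sqrt{R - 1}}{7} R\right) + \frac{145}{168} = \left(R^{2} + - \frac{\sqrt{2} \sqrt{-1 + R}}{7} R\right) + \frac{145}{168} = \left(R^{2} - \frac{R \sqrt{2} \sqrt{-1 + R}}{7}\right) + \frac{145}{168} = \frac{145}{168} + R^{2} - \frac{R \sqrt{2} \sqrt{-1 + R}}{7}$)
$X{\left(207 \right)} - 11754 = \left(\frac{145}{168} + 207^{2} - \frac{207 \sqrt{-2 + 2 \cdot 207}}{7}\right) - 11754 = \left(\frac{145}{168} + 42849 - \frac{207 \sqrt{-2 + 414}}{7}\right) - 11754 = \left(\frac{145}{168} + 42849 - \frac{207 \sqrt{412}}{7}\right) - 11754 = \left(\frac{145}{168} + 42849 - \frac{207 \cdot 2 \sqrt{103}}{7}\right) - 11754 = \left(\frac{145}{168} + 42849 - \frac{414 \sqrt{103}}{7}\right) - 11754 = \left(\frac{7198777}{168} - \frac{414 \sqrt{103}}{7}\right) - 11754 = \frac{5224105}{168} - \frac{414 \sqrt{103}}{7}$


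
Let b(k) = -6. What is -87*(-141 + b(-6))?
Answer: 12789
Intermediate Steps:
-87*(-141 + b(-6)) = -87*(-141 - 6) = -87*(-147) = 12789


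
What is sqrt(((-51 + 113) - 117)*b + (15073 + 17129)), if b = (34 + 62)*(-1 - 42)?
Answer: sqrt(259242) ≈ 509.16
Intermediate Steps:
b = -4128 (b = 96*(-43) = -4128)
sqrt(((-51 + 113) - 117)*b + (15073 + 17129)) = sqrt(((-51 + 113) - 117)*(-4128) + (15073 + 17129)) = sqrt((62 - 117)*(-4128) + 32202) = sqrt(-55*(-4128) + 32202) = sqrt(227040 + 32202) = sqrt(259242)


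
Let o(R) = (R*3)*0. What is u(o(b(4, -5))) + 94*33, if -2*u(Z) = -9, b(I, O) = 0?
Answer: 6213/2 ≈ 3106.5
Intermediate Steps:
o(R) = 0 (o(R) = (3*R)*0 = 0)
u(Z) = 9/2 (u(Z) = -½*(-9) = 9/2)
u(o(b(4, -5))) + 94*33 = 9/2 + 94*33 = 9/2 + 3102 = 6213/2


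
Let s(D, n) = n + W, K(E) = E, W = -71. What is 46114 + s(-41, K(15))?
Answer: 46058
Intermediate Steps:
s(D, n) = -71 + n (s(D, n) = n - 71 = -71 + n)
46114 + s(-41, K(15)) = 46114 + (-71 + 15) = 46114 - 56 = 46058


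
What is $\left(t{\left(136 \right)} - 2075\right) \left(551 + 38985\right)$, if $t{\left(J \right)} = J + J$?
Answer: $-71283408$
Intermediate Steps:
$t{\left(J \right)} = 2 J$
$\left(t{\left(136 \right)} - 2075\right) \left(551 + 38985\right) = \left(2 \cdot 136 - 2075\right) \left(551 + 38985\right) = \left(272 - 2075\right) 39536 = \left(-1803\right) 39536 = -71283408$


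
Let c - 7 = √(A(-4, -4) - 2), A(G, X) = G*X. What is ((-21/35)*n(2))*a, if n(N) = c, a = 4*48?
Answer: -4032/5 - 576*√14/5 ≈ -1237.4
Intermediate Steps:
a = 192
c = 7 + √14 (c = 7 + √(-4*(-4) - 2) = 7 + √(16 - 2) = 7 + √14 ≈ 10.742)
n(N) = 7 + √14
((-21/35)*n(2))*a = ((-21/35)*(7 + √14))*192 = ((-21*1/35)*(7 + √14))*192 = -3*(7 + √14)/5*192 = (-21/5 - 3*√14/5)*192 = -4032/5 - 576*√14/5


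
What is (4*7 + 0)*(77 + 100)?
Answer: 4956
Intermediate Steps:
(4*7 + 0)*(77 + 100) = (28 + 0)*177 = 28*177 = 4956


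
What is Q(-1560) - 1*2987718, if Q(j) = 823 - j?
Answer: -2985335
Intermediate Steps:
Q(-1560) - 1*2987718 = (823 - 1*(-1560)) - 1*2987718 = (823 + 1560) - 2987718 = 2383 - 2987718 = -2985335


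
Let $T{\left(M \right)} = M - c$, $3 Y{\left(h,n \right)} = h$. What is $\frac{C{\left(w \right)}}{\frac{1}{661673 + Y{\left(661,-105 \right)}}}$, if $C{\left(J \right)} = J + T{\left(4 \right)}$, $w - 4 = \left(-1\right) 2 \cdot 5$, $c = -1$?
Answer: $- \frac{1985680}{3} \approx -6.6189 \cdot 10^{5}$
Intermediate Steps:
$Y{\left(h,n \right)} = \frac{h}{3}$
$T{\left(M \right)} = 1 + M$ ($T{\left(M \right)} = M - -1 = M + 1 = 1 + M$)
$w = -6$ ($w = 4 + \left(-1\right) 2 \cdot 5 = 4 - 10 = -6$)
$C{\left(J \right)} = 5 + J$ ($C{\left(J \right)} = J + \left(1 + 4\right) = J + 5 = 5 + J$)
$\frac{C{\left(w \right)}}{\frac{1}{661673 + Y{\left(661,-105 \right)}}} = \frac{5 - 6}{\frac{1}{661673 + \frac{1}{3} \cdot 661}} = - \frac{1}{\frac{1}{661673 + \frac{661}{3}}} = - \frac{1}{\frac{1}{\frac{1985680}{3}}} = - \frac{1}{\frac{3}{1985680}} = \left(-1\right) \frac{1985680}{3} = - \frac{1985680}{3}$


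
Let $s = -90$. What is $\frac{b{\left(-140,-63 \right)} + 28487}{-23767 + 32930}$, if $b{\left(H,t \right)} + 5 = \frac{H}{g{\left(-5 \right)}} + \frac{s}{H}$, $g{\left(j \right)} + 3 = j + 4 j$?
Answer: $\frac{36257}{11662} \approx 3.109$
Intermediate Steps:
$g{\left(j \right)} = -3 + 5 j$ ($g{\left(j \right)} = -3 + \left(j + 4 j\right) = -3 + 5 j$)
$b{\left(H,t \right)} = -5 - \frac{90}{H} - \frac{H}{28}$ ($b{\left(H,t \right)} = -5 + \left(\frac{H}{-3 + 5 \left(-5\right)} - \frac{90}{H}\right) = -5 + \left(\frac{H}{-3 - 25} - \frac{90}{H}\right) = -5 + \left(\frac{H}{-28} - \frac{90}{H}\right) = -5 + \left(H \left(- \frac{1}{28}\right) - \frac{90}{H}\right) = -5 - \left(\frac{90}{H} + \frac{H}{28}\right) = -5 - \frac{90}{H} - \frac{H}{28}$)
$\frac{b{\left(-140,-63 \right)} + 28487}{-23767 + 32930} = \frac{\left(-5 - \frac{90}{-140} - -5\right) + 28487}{-23767 + 32930} = \frac{\left(-5 - - \frac{9}{14} + 5\right) + 28487}{9163} = \left(\left(-5 + \frac{9}{14} + 5\right) + 28487\right) \frac{1}{9163} = \left(\frac{9}{14} + 28487\right) \frac{1}{9163} = \frac{398827}{14} \cdot \frac{1}{9163} = \frac{36257}{11662}$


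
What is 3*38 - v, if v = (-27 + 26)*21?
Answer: 135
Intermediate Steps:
v = -21 (v = -1*21 = -21)
3*38 - v = 3*38 - 1*(-21) = 114 + 21 = 135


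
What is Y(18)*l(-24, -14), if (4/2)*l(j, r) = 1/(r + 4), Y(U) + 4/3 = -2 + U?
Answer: -11/15 ≈ -0.73333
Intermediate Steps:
Y(U) = -10/3 + U (Y(U) = -4/3 + (-2 + U) = -10/3 + U)
l(j, r) = 1/(2*(4 + r)) (l(j, r) = 1/(2*(r + 4)) = 1/(2*(4 + r)))
Y(18)*l(-24, -14) = (-10/3 + 18)*(1/(2*(4 - 14))) = 44*((1/2)/(-10))/3 = 44*((1/2)*(-1/10))/3 = (44/3)*(-1/20) = -11/15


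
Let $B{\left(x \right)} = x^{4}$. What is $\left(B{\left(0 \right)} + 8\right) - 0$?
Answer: $8$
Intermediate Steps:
$\left(B{\left(0 \right)} + 8\right) - 0 = \left(0^{4} + 8\right) - 0 = \left(0 + 8\right) + 0 = 8 + 0 = 8$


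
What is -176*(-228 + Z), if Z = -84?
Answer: 54912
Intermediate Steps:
-176*(-228 + Z) = -176*(-228 - 84) = -176*(-312) = 54912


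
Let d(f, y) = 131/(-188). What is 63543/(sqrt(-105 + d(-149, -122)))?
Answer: -127086*I*sqrt(933937)/19871 ≈ -6180.7*I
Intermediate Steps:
d(f, y) = -131/188 (d(f, y) = 131*(-1/188) = -131/188)
63543/(sqrt(-105 + d(-149, -122))) = 63543/(sqrt(-105 - 131/188)) = 63543/(sqrt(-19871/188)) = 63543/((I*sqrt(933937)/94)) = 63543*(-2*I*sqrt(933937)/19871) = -127086*I*sqrt(933937)/19871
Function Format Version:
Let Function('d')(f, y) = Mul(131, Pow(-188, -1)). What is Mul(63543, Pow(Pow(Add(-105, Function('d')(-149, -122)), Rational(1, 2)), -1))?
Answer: Mul(Rational(-127086, 19871), I, Pow(933937, Rational(1, 2))) ≈ Mul(-6180.7, I)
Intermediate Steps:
Function('d')(f, y) = Rational(-131, 188) (Function('d')(f, y) = Mul(131, Rational(-1, 188)) = Rational(-131, 188))
Mul(63543, Pow(Pow(Add(-105, Function('d')(-149, -122)), Rational(1, 2)), -1)) = Mul(63543, Pow(Pow(Add(-105, Rational(-131, 188)), Rational(1, 2)), -1)) = Mul(63543, Pow(Pow(Rational(-19871, 188), Rational(1, 2)), -1)) = Mul(63543, Pow(Mul(Rational(1, 94), I, Pow(933937, Rational(1, 2))), -1)) = Mul(63543, Mul(Rational(-2, 19871), I, Pow(933937, Rational(1, 2)))) = Mul(Rational(-127086, 19871), I, Pow(933937, Rational(1, 2)))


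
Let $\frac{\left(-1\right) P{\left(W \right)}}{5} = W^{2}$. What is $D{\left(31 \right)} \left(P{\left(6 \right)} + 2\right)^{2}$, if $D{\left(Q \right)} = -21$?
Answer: $-665364$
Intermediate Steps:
$P{\left(W \right)} = - 5 W^{2}$
$D{\left(31 \right)} \left(P{\left(6 \right)} + 2\right)^{2} = - 21 \left(- 5 \cdot 6^{2} + 2\right)^{2} = - 21 \left(\left(-5\right) 36 + 2\right)^{2} = - 21 \left(-180 + 2\right)^{2} = - 21 \left(-178\right)^{2} = \left(-21\right) 31684 = -665364$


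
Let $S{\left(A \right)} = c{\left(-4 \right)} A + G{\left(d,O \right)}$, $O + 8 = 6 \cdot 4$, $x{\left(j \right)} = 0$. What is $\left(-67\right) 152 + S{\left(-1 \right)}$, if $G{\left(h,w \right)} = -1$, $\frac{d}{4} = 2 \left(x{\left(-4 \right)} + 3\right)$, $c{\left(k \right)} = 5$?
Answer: $-10190$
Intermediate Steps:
$O = 16$ ($O = -8 + 6 \cdot 4 = -8 + 24 = 16$)
$d = 24$ ($d = 4 \cdot 2 \left(0 + 3\right) = 4 \cdot 2 \cdot 3 = 4 \cdot 6 = 24$)
$S{\left(A \right)} = -1 + 5 A$ ($S{\left(A \right)} = 5 A - 1 = -1 + 5 A$)
$\left(-67\right) 152 + S{\left(-1 \right)} = \left(-67\right) 152 + \left(-1 + 5 \left(-1\right)\right) = -10184 - 6 = -10190$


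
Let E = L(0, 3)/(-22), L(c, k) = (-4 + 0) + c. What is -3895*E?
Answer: -7790/11 ≈ -708.18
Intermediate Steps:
L(c, k) = -4 + c
E = 2/11 (E = (-4 + 0)/(-22) = -4*(-1/22) = 2/11 ≈ 0.18182)
-3895*E = -3895*2/11 = -7790/11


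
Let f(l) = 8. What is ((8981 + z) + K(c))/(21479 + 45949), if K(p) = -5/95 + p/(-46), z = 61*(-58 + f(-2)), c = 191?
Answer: 1726673/19644024 ≈ 0.087898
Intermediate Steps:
z = -3050 (z = 61*(-58 + 8) = 61*(-50) = -3050)
K(p) = -1/19 - p/46 (K(p) = -5*1/95 + p*(-1/46) = -1/19 - p/46)
((8981 + z) + K(c))/(21479 + 45949) = ((8981 - 3050) + (-1/19 - 1/46*191))/(21479 + 45949) = (5931 + (-1/19 - 191/46))/67428 = (5931 - 3675/874)*(1/67428) = (5180019/874)*(1/67428) = 1726673/19644024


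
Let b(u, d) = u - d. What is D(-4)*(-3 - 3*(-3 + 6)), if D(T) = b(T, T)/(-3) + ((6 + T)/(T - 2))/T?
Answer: -1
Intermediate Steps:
D(T) = (6 + T)/(T*(-2 + T)) (D(T) = (T - T)/(-3) + ((6 + T)/(T - 2))/T = 0*(-⅓) + ((6 + T)/(-2 + T))/T = 0 + ((6 + T)/(-2 + T))/T = 0 + (6 + T)/(T*(-2 + T)) = (6 + T)/(T*(-2 + T)))
D(-4)*(-3 - 3*(-3 + 6)) = ((6 - 4)/((-4)*(-2 - 4)))*(-3 - 3*(-3 + 6)) = (-¼*2/(-6))*(-3 - 3*3) = (-¼*(-⅙)*2)*(-3 - 9) = (1/12)*(-12) = -1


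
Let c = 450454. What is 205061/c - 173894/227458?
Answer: -2263463067/7318526138 ≈ -0.30928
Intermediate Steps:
205061/c - 173894/227458 = 205061/450454 - 173894/227458 = 205061*(1/450454) - 173894*1/227458 = 205061/450454 - 12421/16247 = -2263463067/7318526138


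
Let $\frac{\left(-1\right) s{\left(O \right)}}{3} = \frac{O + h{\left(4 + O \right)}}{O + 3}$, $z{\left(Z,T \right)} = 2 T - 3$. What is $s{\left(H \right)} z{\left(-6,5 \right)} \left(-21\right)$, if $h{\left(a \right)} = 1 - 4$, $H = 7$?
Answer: $\frac{882}{5} \approx 176.4$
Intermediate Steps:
$z{\left(Z,T \right)} = -3 + 2 T$
$h{\left(a \right)} = -3$
$s{\left(O \right)} = - \frac{3 \left(-3 + O\right)}{3 + O}$ ($s{\left(O \right)} = - 3 \frac{O - 3}{O + 3} = - 3 \frac{-3 + O}{3 + O} = - \frac{3 \left(-3 + O\right)}{3 + O}$)
$s{\left(H \right)} z{\left(-6,5 \right)} \left(-21\right) = \frac{3 \left(3 - 7\right)}{3 + 7} \left(-3 + 2 \cdot 5\right) \left(-21\right) = \frac{3 \left(3 - 7\right)}{10} \left(-3 + 10\right) \left(-21\right) = 3 \cdot \frac{1}{10} \left(-4\right) 7 \left(-21\right) = \left(- \frac{6}{5}\right) 7 \left(-21\right) = \left(- \frac{42}{5}\right) \left(-21\right) = \frac{882}{5}$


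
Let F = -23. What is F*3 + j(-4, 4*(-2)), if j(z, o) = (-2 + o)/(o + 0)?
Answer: -271/4 ≈ -67.750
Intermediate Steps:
j(z, o) = (-2 + o)/o
F*3 + j(-4, 4*(-2)) = -23*3 + (-2 + 4*(-2))/((4*(-2))) = -69 + (-2 - 8)/(-8) = -69 - ⅛*(-10) = -69 + 5/4 = -271/4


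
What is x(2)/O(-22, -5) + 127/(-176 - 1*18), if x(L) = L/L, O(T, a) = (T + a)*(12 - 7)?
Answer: -17339/26190 ≈ -0.66205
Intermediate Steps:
O(T, a) = 5*T + 5*a (O(T, a) = (T + a)*5 = 5*T + 5*a)
x(L) = 1
x(2)/O(-22, -5) + 127/(-176 - 1*18) = 1/(5*(-22) + 5*(-5)) + 127/(-176 - 1*18) = 1/(-110 - 25) + 127/(-176 - 18) = 1/(-135) + 127/(-194) = 1*(-1/135) + 127*(-1/194) = -1/135 - 127/194 = -17339/26190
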